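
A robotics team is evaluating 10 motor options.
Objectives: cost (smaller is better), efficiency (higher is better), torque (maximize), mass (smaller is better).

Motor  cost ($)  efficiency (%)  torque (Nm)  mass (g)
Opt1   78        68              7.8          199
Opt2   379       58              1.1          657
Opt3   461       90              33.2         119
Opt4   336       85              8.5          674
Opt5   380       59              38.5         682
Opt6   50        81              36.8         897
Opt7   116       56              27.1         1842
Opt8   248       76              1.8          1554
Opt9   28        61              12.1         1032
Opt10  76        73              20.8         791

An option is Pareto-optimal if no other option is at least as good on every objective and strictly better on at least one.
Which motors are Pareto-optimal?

Opt1: not dominated.
Opt2: dominated by Opt1 (cost 78≤379, efficiency 68≥58, torque 7.8≥1.1, mass 199≤657).
Opt3: not dominated (best efficiency).
Opt4: not dominated.
Opt5: not dominated (best torque).
Opt6: not dominated.
Opt7: dominated by Opt6 (cost 50≤116, efficiency 81≥56, torque 36.8≥27.1, mass 897≤1842).
Opt8: dominated by Opt6 (cost 50≤248, efficiency 81≥76, torque 36.8≥1.8, mass 897≤1554).
Opt9: not dominated (best cost).
Opt10: not dominated.

Opt1, Opt3, Opt4, Opt5, Opt6, Opt9, Opt10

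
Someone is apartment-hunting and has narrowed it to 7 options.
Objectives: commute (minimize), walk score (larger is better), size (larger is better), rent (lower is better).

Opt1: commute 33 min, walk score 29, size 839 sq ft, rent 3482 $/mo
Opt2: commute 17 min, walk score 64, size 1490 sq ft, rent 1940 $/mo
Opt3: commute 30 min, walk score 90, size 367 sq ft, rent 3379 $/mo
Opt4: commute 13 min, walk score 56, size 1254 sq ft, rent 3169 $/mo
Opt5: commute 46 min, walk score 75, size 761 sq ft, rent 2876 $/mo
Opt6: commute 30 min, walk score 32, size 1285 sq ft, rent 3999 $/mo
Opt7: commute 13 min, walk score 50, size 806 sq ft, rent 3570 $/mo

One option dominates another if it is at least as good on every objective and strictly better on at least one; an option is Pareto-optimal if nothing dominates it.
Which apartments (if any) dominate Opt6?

Opt2

Opt2: commute 17≤30, walk score 64≥32, size 1490≥1285, rent 1940≤3999 — dominates Opt6.
Others (Opt1, Opt3, Opt4, Opt5, Opt7) are each worse than Opt6 on at least one objective.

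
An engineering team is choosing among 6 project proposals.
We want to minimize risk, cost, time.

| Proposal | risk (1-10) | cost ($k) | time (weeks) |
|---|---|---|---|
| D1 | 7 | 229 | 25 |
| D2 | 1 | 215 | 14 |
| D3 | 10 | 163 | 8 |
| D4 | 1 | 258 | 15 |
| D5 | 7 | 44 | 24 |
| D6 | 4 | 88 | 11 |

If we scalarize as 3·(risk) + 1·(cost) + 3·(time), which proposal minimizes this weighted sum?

D1: 3·7 + 1·229 + 3·25 = 325
D2: 3·1 + 1·215 + 3·14 = 260
D3: 3·10 + 1·163 + 3·8 = 217
D4: 3·1 + 1·258 + 3·15 = 306
D5: 3·7 + 1·44 + 3·24 = 137
D6: 3·4 + 1·88 + 3·11 = 133
Lowest: D6 at 133.

D6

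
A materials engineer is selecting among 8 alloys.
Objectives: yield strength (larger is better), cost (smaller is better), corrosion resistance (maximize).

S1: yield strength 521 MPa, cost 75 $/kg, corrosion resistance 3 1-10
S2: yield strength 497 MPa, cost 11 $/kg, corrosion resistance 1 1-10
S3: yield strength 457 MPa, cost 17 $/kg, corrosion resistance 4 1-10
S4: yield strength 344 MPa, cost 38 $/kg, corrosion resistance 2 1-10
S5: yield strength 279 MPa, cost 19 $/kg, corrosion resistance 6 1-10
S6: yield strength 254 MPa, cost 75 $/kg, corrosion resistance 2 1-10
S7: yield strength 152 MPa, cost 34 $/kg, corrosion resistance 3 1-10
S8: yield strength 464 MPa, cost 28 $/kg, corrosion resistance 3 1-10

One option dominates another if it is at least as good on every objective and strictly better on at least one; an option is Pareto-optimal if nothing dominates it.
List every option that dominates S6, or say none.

S1, S3, S4, S5, S8

S1: yield strength 521≥254, cost 75≤75, corrosion resistance 3≥2 — dominates S6.
S3: yield strength 457≥254, cost 17≤75, corrosion resistance 4≥2 — dominates S6.
S4: yield strength 344≥254, cost 38≤75, corrosion resistance 2≥2 — dominates S6.
S5: yield strength 279≥254, cost 19≤75, corrosion resistance 6≥2 — dominates S6.
S8: yield strength 464≥254, cost 28≤75, corrosion resistance 3≥2 — dominates S6.
Others (S2, S7) are each worse than S6 on at least one objective.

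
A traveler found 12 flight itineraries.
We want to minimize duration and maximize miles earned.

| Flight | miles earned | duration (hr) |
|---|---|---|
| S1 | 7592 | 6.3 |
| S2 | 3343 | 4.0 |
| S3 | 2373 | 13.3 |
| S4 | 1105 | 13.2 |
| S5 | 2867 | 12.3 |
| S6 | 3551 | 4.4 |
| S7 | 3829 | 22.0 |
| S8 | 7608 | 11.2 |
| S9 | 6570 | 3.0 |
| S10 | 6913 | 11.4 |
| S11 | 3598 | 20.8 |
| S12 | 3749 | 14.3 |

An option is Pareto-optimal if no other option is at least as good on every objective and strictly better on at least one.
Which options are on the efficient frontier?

S1: not dominated.
S2: dominated by S9 (miles earned 6570≥3343, duration 3.0≤4.0).
S3: dominated by S1 (miles earned 7592≥2373, duration 6.3≤13.3).
S4: dominated by S1 (miles earned 7592≥1105, duration 6.3≤13.2).
S5: dominated by S1 (miles earned 7592≥2867, duration 6.3≤12.3).
S6: dominated by S9 (miles earned 6570≥3551, duration 3.0≤4.4).
S7: dominated by S1 (miles earned 7592≥3829, duration 6.3≤22.0).
S8: not dominated (best miles earned).
S9: not dominated (best duration).
S10: dominated by S1 (miles earned 7592≥6913, duration 6.3≤11.4).
S11: dominated by S1 (miles earned 7592≥3598, duration 6.3≤20.8).
S12: dominated by S1 (miles earned 7592≥3749, duration 6.3≤14.3).

S1, S8, S9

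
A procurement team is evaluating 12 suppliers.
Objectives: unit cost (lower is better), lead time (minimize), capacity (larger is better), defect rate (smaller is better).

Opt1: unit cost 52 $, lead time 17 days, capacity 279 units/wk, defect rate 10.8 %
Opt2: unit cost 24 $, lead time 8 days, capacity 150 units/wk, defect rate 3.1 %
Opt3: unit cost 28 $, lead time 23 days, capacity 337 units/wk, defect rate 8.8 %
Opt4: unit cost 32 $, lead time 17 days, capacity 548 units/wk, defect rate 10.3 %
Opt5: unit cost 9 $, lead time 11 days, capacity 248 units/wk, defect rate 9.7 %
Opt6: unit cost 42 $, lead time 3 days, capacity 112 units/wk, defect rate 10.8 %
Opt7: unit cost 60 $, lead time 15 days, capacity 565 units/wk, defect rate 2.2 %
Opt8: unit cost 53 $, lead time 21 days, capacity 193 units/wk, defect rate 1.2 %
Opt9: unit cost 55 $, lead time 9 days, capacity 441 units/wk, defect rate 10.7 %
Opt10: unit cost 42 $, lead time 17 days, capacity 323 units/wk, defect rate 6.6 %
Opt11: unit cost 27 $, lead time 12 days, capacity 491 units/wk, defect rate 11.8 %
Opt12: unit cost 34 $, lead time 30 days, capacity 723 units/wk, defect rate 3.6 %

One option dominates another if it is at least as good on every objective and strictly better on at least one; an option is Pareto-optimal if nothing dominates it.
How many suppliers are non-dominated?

Opt1: dominated by Opt4 (unit cost 32≤52, lead time 17≤17, capacity 548≥279, defect rate 10.3≤10.8).
Opt2: not dominated.
Opt3: not dominated.
Opt4: not dominated.
Opt5: not dominated (best unit cost).
Opt6: not dominated (best lead time).
Opt7: not dominated.
Opt8: not dominated (best defect rate).
Opt9: not dominated.
Opt10: not dominated.
Opt11: not dominated.
Opt12: not dominated (best capacity).
Pareto-optimal: Opt2, Opt3, Opt4, Opt5, Opt6, Opt7, Opt8, Opt9, Opt10, Opt11, Opt12 → 11.

11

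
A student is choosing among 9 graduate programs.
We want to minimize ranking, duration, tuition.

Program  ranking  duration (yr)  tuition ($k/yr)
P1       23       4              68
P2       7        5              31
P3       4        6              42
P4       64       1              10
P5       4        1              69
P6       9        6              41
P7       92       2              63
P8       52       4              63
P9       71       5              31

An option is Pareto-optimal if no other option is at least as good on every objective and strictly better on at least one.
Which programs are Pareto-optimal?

P1: not dominated.
P2: not dominated.
P3: not dominated.
P4: not dominated (best tuition).
P5: not dominated.
P6: dominated by P2 (ranking 7≤9, duration 5≤6, tuition 31≤41).
P7: dominated by P4 (ranking 64≤92, duration 1≤2, tuition 10≤63).
P8: not dominated.
P9: dominated by P2 (ranking 7≤71, duration 5≤5, tuition 31≤31).

P1, P2, P3, P4, P5, P8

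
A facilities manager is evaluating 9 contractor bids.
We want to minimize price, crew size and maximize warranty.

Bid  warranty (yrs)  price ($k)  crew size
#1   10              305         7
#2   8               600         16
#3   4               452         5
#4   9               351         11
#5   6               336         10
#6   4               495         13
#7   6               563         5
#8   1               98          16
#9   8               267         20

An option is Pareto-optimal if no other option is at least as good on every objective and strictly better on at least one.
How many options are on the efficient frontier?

#1: not dominated (best warranty).
#2: dominated by #1 (warranty 10≥8, price 305≤600, crew size 7≤16).
#3: not dominated.
#4: dominated by #1 (warranty 10≥9, price 305≤351, crew size 7≤11).
#5: dominated by #1 (warranty 10≥6, price 305≤336, crew size 7≤10).
#6: dominated by #1 (warranty 10≥4, price 305≤495, crew size 7≤13).
#7: not dominated.
#8: not dominated (best price).
#9: not dominated.
Pareto-optimal: #1, #3, #7, #8, #9 → 5.

5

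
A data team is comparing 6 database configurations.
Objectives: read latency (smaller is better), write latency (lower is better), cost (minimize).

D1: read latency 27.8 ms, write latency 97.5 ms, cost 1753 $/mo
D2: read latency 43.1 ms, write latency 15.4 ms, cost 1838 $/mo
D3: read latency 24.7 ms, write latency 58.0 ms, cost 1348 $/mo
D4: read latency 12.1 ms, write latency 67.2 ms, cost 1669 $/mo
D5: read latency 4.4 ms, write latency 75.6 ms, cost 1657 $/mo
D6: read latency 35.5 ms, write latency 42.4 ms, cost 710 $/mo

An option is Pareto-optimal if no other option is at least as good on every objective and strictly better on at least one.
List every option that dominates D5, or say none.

none

D1: worse on read latency (27.8 vs 4.4).
D2: worse on read latency (43.1 vs 4.4).
D3: worse on read latency (24.7 vs 4.4).
D4: worse on read latency (12.1 vs 4.4).
D6: worse on read latency (35.5 vs 4.4).
No option dominates D5.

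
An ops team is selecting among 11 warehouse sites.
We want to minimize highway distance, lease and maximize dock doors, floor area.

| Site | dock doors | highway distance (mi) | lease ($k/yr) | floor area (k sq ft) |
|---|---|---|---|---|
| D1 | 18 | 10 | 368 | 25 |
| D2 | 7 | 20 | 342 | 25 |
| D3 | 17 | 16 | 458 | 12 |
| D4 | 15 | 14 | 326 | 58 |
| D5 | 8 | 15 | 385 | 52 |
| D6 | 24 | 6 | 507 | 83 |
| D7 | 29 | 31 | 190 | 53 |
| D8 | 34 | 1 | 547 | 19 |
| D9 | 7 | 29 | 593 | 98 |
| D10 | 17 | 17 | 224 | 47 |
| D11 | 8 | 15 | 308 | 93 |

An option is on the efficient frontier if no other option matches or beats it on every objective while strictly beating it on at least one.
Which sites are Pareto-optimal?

D1, D4, D6, D7, D8, D9, D10, D11

D1: not dominated.
D2: dominated by D4 (dock doors 15≥7, highway distance 14≤20, lease 326≤342, floor area 58≥25).
D3: dominated by D1 (dock doors 18≥17, highway distance 10≤16, lease 368≤458, floor area 25≥12).
D4: not dominated.
D5: dominated by D4 (dock doors 15≥8, highway distance 14≤15, lease 326≤385, floor area 58≥52).
D6: not dominated.
D7: not dominated (best lease).
D8: not dominated (best dock doors).
D9: not dominated (best floor area).
D10: not dominated.
D11: not dominated.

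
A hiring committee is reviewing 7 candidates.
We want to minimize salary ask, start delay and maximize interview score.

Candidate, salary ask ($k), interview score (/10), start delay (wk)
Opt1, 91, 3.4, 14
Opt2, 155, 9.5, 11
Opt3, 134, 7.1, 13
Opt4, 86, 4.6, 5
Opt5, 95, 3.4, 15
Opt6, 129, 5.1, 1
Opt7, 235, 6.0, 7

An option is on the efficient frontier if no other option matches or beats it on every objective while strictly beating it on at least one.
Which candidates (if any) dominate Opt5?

Opt1: salary ask 91≤95, interview score 3.4≥3.4, start delay 14≤15 — dominates Opt5.
Opt4: salary ask 86≤95, interview score 4.6≥3.4, start delay 5≤15 — dominates Opt5.
Others (Opt2, Opt3, Opt6, Opt7) are each worse than Opt5 on at least one objective.

Opt1, Opt4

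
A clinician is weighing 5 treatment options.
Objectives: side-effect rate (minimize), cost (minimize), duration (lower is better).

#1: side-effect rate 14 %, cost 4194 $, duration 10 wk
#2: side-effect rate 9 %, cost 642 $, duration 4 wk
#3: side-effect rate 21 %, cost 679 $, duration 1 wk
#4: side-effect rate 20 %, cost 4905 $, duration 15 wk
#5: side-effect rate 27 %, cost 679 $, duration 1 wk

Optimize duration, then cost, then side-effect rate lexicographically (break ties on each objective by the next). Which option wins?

First minimize duration: best is 1, kept {#3, #5}.
Then minimize cost: best is 679, kept {#3, #5}.
Then minimize side-effect rate: best is 21, kept {#3}.

#3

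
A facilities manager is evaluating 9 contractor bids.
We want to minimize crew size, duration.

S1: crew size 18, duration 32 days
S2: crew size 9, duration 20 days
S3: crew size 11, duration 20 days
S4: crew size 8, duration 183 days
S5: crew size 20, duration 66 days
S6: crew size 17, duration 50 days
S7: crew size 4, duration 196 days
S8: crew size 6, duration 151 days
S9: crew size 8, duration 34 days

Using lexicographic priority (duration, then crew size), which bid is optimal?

First minimize duration: best is 20, kept {S2, S3}.
Then minimize crew size: best is 9, kept {S2}.

S2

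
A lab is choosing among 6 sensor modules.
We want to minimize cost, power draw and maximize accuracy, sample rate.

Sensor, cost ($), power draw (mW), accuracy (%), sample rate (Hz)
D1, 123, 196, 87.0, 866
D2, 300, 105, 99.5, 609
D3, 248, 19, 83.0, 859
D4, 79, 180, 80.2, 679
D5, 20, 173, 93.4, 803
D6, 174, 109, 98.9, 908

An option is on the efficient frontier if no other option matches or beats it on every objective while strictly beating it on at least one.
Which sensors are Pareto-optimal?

D1, D2, D3, D5, D6

D1: not dominated.
D2: not dominated (best accuracy).
D3: not dominated (best power draw).
D4: dominated by D5 (cost 20≤79, power draw 173≤180, accuracy 93.4≥80.2, sample rate 803≥679).
D5: not dominated (best cost).
D6: not dominated (best sample rate).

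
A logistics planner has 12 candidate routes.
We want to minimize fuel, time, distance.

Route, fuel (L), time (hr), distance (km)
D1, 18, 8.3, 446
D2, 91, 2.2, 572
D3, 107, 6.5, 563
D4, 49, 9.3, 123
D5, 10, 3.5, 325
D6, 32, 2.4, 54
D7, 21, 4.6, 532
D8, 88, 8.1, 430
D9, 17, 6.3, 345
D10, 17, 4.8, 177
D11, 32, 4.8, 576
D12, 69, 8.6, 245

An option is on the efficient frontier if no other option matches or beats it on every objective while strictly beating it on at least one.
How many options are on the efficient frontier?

D1: dominated by D5 (fuel 10≤18, time 3.5≤8.3, distance 325≤446).
D2: not dominated (best time).
D3: dominated by D5 (fuel 10≤107, time 3.5≤6.5, distance 325≤563).
D4: dominated by D6 (fuel 32≤49, time 2.4≤9.3, distance 54≤123).
D5: not dominated (best fuel).
D6: not dominated (best distance).
D7: dominated by D5 (fuel 10≤21, time 3.5≤4.6, distance 325≤532).
D8: dominated by D5 (fuel 10≤88, time 3.5≤8.1, distance 325≤430).
D9: dominated by D5 (fuel 10≤17, time 3.5≤6.3, distance 325≤345).
D10: not dominated.
D11: dominated by D5 (fuel 10≤32, time 3.5≤4.8, distance 325≤576).
D12: dominated by D6 (fuel 32≤69, time 2.4≤8.6, distance 54≤245).
Pareto-optimal: D2, D5, D6, D10 → 4.

4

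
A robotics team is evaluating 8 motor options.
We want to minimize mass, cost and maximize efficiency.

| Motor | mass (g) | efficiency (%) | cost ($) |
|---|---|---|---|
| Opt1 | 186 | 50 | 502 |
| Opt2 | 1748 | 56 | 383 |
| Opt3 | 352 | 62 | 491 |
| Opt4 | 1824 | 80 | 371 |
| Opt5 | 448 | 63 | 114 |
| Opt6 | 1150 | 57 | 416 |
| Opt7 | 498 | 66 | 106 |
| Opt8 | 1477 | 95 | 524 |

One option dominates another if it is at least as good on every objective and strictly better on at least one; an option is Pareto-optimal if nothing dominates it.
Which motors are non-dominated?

Opt1, Opt3, Opt4, Opt5, Opt7, Opt8

Opt1: not dominated (best mass).
Opt2: dominated by Opt5 (mass 448≤1748, efficiency 63≥56, cost 114≤383).
Opt3: not dominated.
Opt4: not dominated.
Opt5: not dominated.
Opt6: dominated by Opt5 (mass 448≤1150, efficiency 63≥57, cost 114≤416).
Opt7: not dominated (best cost).
Opt8: not dominated (best efficiency).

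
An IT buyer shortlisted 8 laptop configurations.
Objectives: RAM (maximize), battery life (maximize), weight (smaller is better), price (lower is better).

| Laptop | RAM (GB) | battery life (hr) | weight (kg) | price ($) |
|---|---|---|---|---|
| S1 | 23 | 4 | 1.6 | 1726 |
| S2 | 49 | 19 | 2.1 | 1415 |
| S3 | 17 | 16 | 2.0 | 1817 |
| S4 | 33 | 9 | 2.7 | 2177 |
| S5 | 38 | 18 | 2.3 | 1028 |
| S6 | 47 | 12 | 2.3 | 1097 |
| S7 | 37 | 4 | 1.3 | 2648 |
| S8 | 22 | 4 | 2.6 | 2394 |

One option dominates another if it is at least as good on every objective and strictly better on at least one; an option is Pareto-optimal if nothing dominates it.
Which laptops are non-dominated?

S1: not dominated.
S2: not dominated (best RAM).
S3: not dominated.
S4: dominated by S2 (RAM 49≥33, battery life 19≥9, weight 2.1≤2.7, price 1415≤2177).
S5: not dominated (best price).
S6: not dominated.
S7: not dominated (best weight).
S8: dominated by S1 (RAM 23≥22, battery life 4≥4, weight 1.6≤2.6, price 1726≤2394).

S1, S2, S3, S5, S6, S7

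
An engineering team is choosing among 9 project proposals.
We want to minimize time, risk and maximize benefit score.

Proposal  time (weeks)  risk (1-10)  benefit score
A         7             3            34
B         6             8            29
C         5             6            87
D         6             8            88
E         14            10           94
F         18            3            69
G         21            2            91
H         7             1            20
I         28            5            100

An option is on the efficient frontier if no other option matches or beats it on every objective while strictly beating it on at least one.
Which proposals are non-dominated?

A, C, D, E, F, G, H, I

A: not dominated.
B: dominated by C (time 5≤6, risk 6≤8, benefit score 87≥29).
C: not dominated (best time).
D: not dominated.
E: not dominated.
F: not dominated.
G: not dominated.
H: not dominated (best risk).
I: not dominated (best benefit score).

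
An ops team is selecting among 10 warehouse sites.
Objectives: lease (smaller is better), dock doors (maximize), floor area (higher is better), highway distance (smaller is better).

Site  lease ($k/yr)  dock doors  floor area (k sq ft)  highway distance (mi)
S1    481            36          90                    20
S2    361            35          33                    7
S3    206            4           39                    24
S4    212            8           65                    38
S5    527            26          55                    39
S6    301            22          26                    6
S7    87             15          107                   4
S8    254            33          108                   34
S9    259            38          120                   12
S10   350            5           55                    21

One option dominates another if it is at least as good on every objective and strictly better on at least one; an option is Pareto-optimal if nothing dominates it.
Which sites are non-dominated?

S1: dominated by S9 (lease 259≤481, dock doors 38≥36, floor area 120≥90, highway distance 12≤20).
S2: not dominated.
S3: dominated by S7 (lease 87≤206, dock doors 15≥4, floor area 107≥39, highway distance 4≤24).
S4: dominated by S7 (lease 87≤212, dock doors 15≥8, floor area 107≥65, highway distance 4≤38).
S5: dominated by S1 (lease 481≤527, dock doors 36≥26, floor area 90≥55, highway distance 20≤39).
S6: not dominated.
S7: not dominated (best lease).
S8: not dominated.
S9: not dominated (best dock doors).
S10: dominated by S7 (lease 87≤350, dock doors 15≥5, floor area 107≥55, highway distance 4≤21).

S2, S6, S7, S8, S9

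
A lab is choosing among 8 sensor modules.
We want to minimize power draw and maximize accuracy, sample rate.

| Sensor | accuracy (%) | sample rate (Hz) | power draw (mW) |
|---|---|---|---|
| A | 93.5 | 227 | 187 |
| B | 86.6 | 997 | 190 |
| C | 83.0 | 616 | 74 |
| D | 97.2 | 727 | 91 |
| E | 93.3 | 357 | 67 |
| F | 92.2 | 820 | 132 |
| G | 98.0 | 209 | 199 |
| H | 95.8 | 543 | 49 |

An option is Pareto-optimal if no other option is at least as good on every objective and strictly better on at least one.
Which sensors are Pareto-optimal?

A: dominated by D (accuracy 97.2≥93.5, sample rate 727≥227, power draw 91≤187).
B: not dominated (best sample rate).
C: not dominated.
D: not dominated.
E: dominated by H (accuracy 95.8≥93.3, sample rate 543≥357, power draw 49≤67).
F: not dominated.
G: not dominated (best accuracy).
H: not dominated (best power draw).

B, C, D, F, G, H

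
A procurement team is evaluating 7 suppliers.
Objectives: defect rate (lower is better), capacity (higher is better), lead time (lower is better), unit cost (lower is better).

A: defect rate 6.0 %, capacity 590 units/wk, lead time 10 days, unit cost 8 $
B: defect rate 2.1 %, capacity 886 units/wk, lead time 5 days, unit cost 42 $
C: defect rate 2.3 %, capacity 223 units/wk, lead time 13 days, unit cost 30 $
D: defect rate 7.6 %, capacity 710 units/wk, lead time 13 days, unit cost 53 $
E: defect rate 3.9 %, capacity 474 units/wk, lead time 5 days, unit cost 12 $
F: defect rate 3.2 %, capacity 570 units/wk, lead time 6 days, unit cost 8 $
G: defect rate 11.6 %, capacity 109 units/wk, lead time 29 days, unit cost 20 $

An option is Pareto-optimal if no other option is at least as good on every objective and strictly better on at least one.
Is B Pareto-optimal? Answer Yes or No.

A: worse on defect rate (6.0 vs 2.1).
C: worse on defect rate (2.3 vs 2.1).
D: worse on defect rate (7.6 vs 2.1).
E: worse on defect rate (3.9 vs 2.1).
F: worse on defect rate (3.2 vs 2.1).
G: worse on defect rate (11.6 vs 2.1).
No option is at least as good as B on every objective and strictly better on one.

Yes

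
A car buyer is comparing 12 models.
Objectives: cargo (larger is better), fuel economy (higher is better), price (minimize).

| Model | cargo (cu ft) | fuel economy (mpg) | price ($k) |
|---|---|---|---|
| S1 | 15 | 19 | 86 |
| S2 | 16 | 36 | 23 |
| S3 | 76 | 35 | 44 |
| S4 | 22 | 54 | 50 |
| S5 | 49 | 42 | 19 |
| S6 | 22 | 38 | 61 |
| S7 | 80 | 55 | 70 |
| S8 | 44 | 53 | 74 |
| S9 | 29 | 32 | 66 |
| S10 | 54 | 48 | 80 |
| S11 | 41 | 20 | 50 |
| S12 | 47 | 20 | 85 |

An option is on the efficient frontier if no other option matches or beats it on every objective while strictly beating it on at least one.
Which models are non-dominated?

S3, S4, S5, S7

S1: dominated by S2 (cargo 16≥15, fuel economy 36≥19, price 23≤86).
S2: dominated by S5 (cargo 49≥16, fuel economy 42≥36, price 19≤23).
S3: not dominated.
S4: not dominated.
S5: not dominated (best price).
S6: dominated by S4 (cargo 22≥22, fuel economy 54≥38, price 50≤61).
S7: not dominated (best cargo).
S8: dominated by S7 (cargo 80≥44, fuel economy 55≥53, price 70≤74).
S9: dominated by S3 (cargo 76≥29, fuel economy 35≥32, price 44≤66).
S10: dominated by S7 (cargo 80≥54, fuel economy 55≥48, price 70≤80).
S11: dominated by S3 (cargo 76≥41, fuel economy 35≥20, price 44≤50).
S12: dominated by S3 (cargo 76≥47, fuel economy 35≥20, price 44≤85).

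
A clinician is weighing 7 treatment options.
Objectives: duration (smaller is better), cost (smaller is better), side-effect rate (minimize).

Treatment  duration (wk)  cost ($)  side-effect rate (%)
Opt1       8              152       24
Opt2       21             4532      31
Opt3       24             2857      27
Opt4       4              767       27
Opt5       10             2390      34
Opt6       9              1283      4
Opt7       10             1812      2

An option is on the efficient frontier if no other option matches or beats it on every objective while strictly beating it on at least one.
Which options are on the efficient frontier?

Opt1, Opt4, Opt6, Opt7

Opt1: not dominated (best cost).
Opt2: dominated by Opt1 (duration 8≤21, cost 152≤4532, side-effect rate 24≤31).
Opt3: dominated by Opt1 (duration 8≤24, cost 152≤2857, side-effect rate 24≤27).
Opt4: not dominated (best duration).
Opt5: dominated by Opt1 (duration 8≤10, cost 152≤2390, side-effect rate 24≤34).
Opt6: not dominated.
Opt7: not dominated (best side-effect rate).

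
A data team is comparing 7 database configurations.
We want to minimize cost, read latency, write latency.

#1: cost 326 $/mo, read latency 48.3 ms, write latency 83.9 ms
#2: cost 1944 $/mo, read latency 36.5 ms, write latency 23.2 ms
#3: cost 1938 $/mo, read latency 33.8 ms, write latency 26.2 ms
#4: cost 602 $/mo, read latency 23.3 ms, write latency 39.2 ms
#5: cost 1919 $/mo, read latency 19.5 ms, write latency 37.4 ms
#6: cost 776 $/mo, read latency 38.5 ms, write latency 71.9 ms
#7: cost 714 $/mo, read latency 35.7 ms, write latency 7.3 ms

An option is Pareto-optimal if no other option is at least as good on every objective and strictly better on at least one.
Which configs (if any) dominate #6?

#4: cost 602≤776, read latency 23.3≤38.5, write latency 39.2≤71.9 — dominates #6.
#7: cost 714≤776, read latency 35.7≤38.5, write latency 7.3≤71.9 — dominates #6.
Others (#1, #2, #3, #5) are each worse than #6 on at least one objective.

#4, #7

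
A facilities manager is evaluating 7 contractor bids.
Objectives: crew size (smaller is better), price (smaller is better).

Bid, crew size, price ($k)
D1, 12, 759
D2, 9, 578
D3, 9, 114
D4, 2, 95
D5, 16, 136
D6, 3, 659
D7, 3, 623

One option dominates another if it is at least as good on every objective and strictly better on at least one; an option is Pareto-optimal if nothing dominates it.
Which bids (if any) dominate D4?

D1: worse on crew size (12 vs 2).
D2: worse on crew size (9 vs 2).
D3: worse on crew size (9 vs 2).
D5: worse on crew size (16 vs 2).
D6: worse on crew size (3 vs 2).
D7: worse on crew size (3 vs 2).
No option dominates D4.

none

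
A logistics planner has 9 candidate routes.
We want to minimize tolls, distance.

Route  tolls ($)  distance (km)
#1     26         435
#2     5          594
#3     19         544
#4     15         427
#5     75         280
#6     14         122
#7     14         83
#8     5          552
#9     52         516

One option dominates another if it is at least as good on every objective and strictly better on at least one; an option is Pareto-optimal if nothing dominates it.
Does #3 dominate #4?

No

#3 vs #4: #3 is worse on tolls (19 vs 15), so it does not dominate #4.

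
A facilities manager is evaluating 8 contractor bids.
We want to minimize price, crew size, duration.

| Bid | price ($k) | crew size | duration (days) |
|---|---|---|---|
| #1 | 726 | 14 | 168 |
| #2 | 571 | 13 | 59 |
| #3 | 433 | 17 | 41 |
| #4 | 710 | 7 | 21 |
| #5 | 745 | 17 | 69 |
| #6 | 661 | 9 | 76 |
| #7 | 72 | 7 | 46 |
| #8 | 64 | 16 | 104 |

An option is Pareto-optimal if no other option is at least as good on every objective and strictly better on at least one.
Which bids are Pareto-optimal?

#3, #4, #7, #8

#1: dominated by #2 (price 571≤726, crew size 13≤14, duration 59≤168).
#2: dominated by #7 (price 72≤571, crew size 7≤13, duration 46≤59).
#3: not dominated.
#4: not dominated (best duration).
#5: dominated by #2 (price 571≤745, crew size 13≤17, duration 59≤69).
#6: dominated by #7 (price 72≤661, crew size 7≤9, duration 46≤76).
#7: not dominated.
#8: not dominated (best price).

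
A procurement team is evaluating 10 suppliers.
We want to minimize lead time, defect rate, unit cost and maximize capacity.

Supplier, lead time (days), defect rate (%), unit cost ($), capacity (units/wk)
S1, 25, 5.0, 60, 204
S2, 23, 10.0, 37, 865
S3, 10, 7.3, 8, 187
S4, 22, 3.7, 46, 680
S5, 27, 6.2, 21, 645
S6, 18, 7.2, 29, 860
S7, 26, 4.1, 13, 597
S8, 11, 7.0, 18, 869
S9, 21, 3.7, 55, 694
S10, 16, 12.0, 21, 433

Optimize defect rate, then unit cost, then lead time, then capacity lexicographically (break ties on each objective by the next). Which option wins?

First minimize defect rate: best is 3.7, kept {S4, S9}.
Then minimize unit cost: best is 46, kept {S4}.

S4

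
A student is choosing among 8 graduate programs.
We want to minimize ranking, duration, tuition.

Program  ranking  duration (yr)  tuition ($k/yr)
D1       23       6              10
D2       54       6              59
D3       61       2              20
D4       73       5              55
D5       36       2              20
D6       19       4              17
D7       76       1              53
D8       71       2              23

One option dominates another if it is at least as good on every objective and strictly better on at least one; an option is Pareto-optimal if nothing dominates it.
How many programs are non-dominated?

D1: not dominated (best tuition).
D2: dominated by D1 (ranking 23≤54, duration 6≤6, tuition 10≤59).
D3: dominated by D5 (ranking 36≤61, duration 2≤2, tuition 20≤20).
D4: dominated by D3 (ranking 61≤73, duration 2≤5, tuition 20≤55).
D5: not dominated.
D6: not dominated (best ranking).
D7: not dominated (best duration).
D8: dominated by D3 (ranking 61≤71, duration 2≤2, tuition 20≤23).
Pareto-optimal: D1, D5, D6, D7 → 4.

4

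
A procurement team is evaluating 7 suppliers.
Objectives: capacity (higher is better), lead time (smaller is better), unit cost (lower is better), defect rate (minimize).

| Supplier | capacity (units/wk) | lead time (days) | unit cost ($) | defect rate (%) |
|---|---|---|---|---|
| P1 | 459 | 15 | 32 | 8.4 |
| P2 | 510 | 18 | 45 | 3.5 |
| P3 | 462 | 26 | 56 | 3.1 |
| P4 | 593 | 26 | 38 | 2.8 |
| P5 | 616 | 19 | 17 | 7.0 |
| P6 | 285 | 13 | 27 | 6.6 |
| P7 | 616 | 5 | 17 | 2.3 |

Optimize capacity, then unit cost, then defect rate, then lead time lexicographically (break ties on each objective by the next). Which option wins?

First maximize capacity: best is 616, kept {P5, P7}.
Then minimize unit cost: best is 17, kept {P5, P7}.
Then minimize defect rate: best is 2.3, kept {P7}.

P7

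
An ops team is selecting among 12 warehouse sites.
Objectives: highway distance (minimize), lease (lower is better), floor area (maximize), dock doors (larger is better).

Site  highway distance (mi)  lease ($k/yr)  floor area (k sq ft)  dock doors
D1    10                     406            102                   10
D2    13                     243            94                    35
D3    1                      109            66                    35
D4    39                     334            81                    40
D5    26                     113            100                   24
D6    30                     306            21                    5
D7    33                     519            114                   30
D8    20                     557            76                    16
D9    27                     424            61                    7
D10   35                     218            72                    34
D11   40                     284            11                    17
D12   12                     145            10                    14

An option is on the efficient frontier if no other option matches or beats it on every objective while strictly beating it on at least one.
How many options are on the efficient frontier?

D1: not dominated.
D2: not dominated.
D3: not dominated (best highway distance).
D4: not dominated (best dock doors).
D5: not dominated.
D6: dominated by D2 (highway distance 13≤30, lease 243≤306, floor area 94≥21, dock doors 35≥5).
D7: not dominated (best floor area).
D8: dominated by D2 (highway distance 13≤20, lease 243≤557, floor area 94≥76, dock doors 35≥16).
D9: dominated by D1 (highway distance 10≤27, lease 406≤424, floor area 102≥61, dock doors 10≥7).
D10: not dominated.
D11: dominated by D2 (highway distance 13≤40, lease 243≤284, floor area 94≥11, dock doors 35≥17).
D12: dominated by D3 (highway distance 1≤12, lease 109≤145, floor area 66≥10, dock doors 35≥14).
Pareto-optimal: D1, D2, D3, D4, D5, D7, D10 → 7.

7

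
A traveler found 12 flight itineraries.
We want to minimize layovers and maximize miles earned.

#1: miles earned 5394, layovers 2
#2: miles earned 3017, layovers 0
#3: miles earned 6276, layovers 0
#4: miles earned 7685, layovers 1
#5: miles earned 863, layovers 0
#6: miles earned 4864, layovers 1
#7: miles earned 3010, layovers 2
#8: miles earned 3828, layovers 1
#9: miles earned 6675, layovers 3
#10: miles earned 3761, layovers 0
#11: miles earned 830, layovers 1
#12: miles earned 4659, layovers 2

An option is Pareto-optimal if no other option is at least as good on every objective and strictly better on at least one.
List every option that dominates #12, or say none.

#1: miles earned 5394≥4659, layovers 2≤2 — dominates #12.
#3: miles earned 6276≥4659, layovers 0≤2 — dominates #12.
#4: miles earned 7685≥4659, layovers 1≤2 — dominates #12.
#6: miles earned 4864≥4659, layovers 1≤2 — dominates #12.
Others (#2, #5, #7, #8, #9, #10, #11) are each worse than #12 on at least one objective.

#1, #3, #4, #6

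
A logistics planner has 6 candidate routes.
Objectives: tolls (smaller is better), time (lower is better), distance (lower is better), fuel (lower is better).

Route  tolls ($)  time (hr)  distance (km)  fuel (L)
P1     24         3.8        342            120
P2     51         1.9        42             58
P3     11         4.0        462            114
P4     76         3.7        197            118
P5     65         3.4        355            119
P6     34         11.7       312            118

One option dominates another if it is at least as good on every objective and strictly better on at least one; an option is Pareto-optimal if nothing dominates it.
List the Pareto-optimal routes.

P1: not dominated.
P2: not dominated (best time).
P3: not dominated (best tolls).
P4: dominated by P2 (tolls 51≤76, time 1.9≤3.7, distance 42≤197, fuel 58≤118).
P5: dominated by P2 (tolls 51≤65, time 1.9≤3.4, distance 42≤355, fuel 58≤119).
P6: not dominated.

P1, P2, P3, P6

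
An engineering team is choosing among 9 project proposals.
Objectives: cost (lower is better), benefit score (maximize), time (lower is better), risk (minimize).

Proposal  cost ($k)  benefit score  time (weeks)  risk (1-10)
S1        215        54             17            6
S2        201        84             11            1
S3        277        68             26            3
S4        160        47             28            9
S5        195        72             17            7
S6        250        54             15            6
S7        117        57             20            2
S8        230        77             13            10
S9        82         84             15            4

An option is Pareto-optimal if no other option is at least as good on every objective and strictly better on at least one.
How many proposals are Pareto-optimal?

S1: dominated by S2 (cost 201≤215, benefit score 84≥54, time 11≤17, risk 1≤6).
S2: not dominated (best time).
S3: dominated by S2 (cost 201≤277, benefit score 84≥68, time 11≤26, risk 1≤3).
S4: dominated by S7 (cost 117≤160, benefit score 57≥47, time 20≤28, risk 2≤9).
S5: dominated by S9 (cost 82≤195, benefit score 84≥72, time 15≤17, risk 4≤7).
S6: dominated by S2 (cost 201≤250, benefit score 84≥54, time 11≤15, risk 1≤6).
S7: not dominated.
S8: dominated by S2 (cost 201≤230, benefit score 84≥77, time 11≤13, risk 1≤10).
S9: not dominated (best cost).
Pareto-optimal: S2, S7, S9 → 3.

3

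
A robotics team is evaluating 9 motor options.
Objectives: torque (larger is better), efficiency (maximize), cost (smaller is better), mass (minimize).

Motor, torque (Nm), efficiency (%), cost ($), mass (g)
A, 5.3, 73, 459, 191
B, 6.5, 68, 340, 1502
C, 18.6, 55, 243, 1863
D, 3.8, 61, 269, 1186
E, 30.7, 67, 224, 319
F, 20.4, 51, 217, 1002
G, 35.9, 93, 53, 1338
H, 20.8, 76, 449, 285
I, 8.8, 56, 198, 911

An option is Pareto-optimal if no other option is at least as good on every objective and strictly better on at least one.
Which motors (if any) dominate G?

A: worse on torque (5.3 vs 35.9).
B: worse on torque (6.5 vs 35.9).
C: worse on torque (18.6 vs 35.9).
D: worse on torque (3.8 vs 35.9).
E: worse on torque (30.7 vs 35.9).
F: worse on torque (20.4 vs 35.9).
H: worse on torque (20.8 vs 35.9).
I: worse on torque (8.8 vs 35.9).
No option dominates G.

none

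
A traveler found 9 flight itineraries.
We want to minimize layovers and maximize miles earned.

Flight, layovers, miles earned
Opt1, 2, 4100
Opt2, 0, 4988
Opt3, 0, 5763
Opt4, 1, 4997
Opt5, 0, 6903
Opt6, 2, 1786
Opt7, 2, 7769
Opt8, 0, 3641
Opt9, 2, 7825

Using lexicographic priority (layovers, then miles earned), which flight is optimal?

Opt5

First minimize layovers: best is 0, kept {Opt2, Opt3, Opt5, Opt8}.
Then maximize miles earned: best is 6903, kept {Opt5}.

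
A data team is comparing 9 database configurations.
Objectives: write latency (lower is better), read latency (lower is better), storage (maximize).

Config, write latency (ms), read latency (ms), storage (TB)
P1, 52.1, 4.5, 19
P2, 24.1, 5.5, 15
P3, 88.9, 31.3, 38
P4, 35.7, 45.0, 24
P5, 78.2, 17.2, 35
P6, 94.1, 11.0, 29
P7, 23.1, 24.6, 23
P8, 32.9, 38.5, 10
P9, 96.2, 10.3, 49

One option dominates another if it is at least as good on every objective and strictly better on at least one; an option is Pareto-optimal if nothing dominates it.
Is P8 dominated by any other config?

P2 vs P8: write latency 24.1≤32.9, read latency 5.5≤38.5, storage 15≥10 — P2 is at least as good on every objective and strictly better on at least one, so P2 dominates P8.

Yes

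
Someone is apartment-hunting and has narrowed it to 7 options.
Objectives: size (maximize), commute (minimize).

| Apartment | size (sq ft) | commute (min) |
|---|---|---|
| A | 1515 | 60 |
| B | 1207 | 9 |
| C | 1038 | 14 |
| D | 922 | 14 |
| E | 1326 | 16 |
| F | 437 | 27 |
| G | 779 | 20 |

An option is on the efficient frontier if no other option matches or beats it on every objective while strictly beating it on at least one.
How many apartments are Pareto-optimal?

3

A: not dominated (best size).
B: not dominated (best commute).
C: dominated by B (size 1207≥1038, commute 9≤14).
D: dominated by B (size 1207≥922, commute 9≤14).
E: not dominated.
F: dominated by B (size 1207≥437, commute 9≤27).
G: dominated by B (size 1207≥779, commute 9≤20).
Pareto-optimal: A, B, E → 3.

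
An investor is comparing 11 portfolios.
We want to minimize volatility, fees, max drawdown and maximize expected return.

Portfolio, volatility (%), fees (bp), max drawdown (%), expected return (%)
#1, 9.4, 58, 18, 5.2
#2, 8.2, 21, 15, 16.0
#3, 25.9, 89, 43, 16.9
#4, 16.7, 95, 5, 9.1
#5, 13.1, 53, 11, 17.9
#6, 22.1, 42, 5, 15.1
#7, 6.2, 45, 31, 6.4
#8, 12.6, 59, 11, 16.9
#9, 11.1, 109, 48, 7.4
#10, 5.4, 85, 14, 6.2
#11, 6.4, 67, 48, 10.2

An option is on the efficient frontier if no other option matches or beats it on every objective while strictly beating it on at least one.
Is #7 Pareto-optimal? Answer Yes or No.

Yes

#1: worse on volatility (9.4 vs 6.2).
#2: worse on volatility (8.2 vs 6.2).
#3: worse on volatility (25.9 vs 6.2).
#4: worse on volatility (16.7 vs 6.2).
#5: worse on volatility (13.1 vs 6.2).
#6: worse on volatility (22.1 vs 6.2).
#8: worse on volatility (12.6 vs 6.2).
#9: worse on volatility (11.1 vs 6.2).
#10: worse on fees (85 vs 45).
#11: worse on volatility (6.4 vs 6.2).
No option is at least as good as #7 on every objective and strictly better on one.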